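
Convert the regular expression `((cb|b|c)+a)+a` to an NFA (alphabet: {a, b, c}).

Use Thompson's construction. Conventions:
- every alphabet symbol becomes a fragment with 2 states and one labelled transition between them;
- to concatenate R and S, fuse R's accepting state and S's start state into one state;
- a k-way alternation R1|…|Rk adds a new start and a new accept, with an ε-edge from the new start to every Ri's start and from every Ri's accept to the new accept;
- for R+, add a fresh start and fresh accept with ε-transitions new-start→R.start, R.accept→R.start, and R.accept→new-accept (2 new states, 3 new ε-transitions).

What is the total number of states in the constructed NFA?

15

Bottom-up over the parse tree:
Each of the 6 symbol leaves contributes a 2-state fragment.
  cb — 3 states
  cb|b|c — 9 states
  (cb|b|c)+ — 11 states
  (cb|b|c)+a — 12 states
  ((cb|b|c)+a)+ — 14 states
  ((cb|b|c)+a)+a — 15 states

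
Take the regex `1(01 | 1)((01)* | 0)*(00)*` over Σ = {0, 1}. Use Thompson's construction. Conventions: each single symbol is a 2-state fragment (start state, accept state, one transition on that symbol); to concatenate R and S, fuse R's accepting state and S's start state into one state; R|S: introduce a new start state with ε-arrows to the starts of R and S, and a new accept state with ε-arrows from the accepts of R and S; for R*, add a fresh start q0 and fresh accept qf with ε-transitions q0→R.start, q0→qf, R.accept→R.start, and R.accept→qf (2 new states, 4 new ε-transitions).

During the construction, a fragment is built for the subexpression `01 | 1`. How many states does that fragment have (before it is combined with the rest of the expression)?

7

Fragment for `01 | 1`:
Each of the 3 symbol leaves contributes a 2-state fragment.
  01 : 3 states
  01 | 1 : 7 states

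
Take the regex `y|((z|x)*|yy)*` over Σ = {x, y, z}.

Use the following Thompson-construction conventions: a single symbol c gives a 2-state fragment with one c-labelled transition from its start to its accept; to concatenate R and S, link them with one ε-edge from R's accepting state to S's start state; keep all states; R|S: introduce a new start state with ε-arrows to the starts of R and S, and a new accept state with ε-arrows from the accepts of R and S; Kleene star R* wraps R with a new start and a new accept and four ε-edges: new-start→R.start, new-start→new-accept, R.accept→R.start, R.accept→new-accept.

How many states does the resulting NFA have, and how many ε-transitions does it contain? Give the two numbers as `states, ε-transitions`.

20, 21

Per subexpression:
Each of the 5 symbol leaves contributes 2 states and 0 ε-transitions.
  z|x → 6 states, 4 ε-transitions
  (z|x)* → 8 states, 8 ε-transitions
  yy → 4 states, 1 ε-transition
  (z|x)*|yy → 14 states, 13 ε-transitions
  ((z|x)*|yy)* → 16 states, 17 ε-transitions
  y|((z|x)*|yy)* → 20 states, 21 ε-transitions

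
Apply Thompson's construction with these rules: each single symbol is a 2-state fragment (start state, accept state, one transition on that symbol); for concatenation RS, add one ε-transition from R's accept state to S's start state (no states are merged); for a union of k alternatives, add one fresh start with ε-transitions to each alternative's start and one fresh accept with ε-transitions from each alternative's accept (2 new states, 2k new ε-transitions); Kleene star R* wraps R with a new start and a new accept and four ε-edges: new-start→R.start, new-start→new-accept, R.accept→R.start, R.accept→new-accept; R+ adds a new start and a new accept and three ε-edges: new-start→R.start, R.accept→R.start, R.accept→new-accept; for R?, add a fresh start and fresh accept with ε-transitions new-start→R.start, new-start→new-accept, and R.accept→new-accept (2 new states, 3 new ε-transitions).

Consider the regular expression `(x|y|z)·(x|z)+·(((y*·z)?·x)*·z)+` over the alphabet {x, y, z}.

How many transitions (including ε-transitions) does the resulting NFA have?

41

Building bottom-up:
Each of the 9 symbol leaves contributes 1 transition (1 symbol, 0 ε).
  x|y|z : 9 transitions (3 symbol, 6 ε)
  x|z : 6 transitions (2 symbol, 4 ε)
  (x|z)+ : 9 transitions (2 symbol, 7 ε)
  y* : 5 transitions (1 symbol, 4 ε)
  y*·z : 7 transitions (2 symbol, 5 ε)
  (y*·z)? : 10 transitions (2 symbol, 8 ε)
  (y*·z)?·x : 12 transitions (3 symbol, 9 ε)
  ((y*·z)?·x)* : 16 transitions (3 symbol, 13 ε)
  ((y*·z)?·x)*·z : 18 transitions (4 symbol, 14 ε)
  (((y*·z)?·x)*·z)+ : 21 transitions (4 symbol, 17 ε)
  (x|y|z)·(x|z)+·(((y*·z)?·x)*·z)+ : 41 transitions (9 symbol, 32 ε)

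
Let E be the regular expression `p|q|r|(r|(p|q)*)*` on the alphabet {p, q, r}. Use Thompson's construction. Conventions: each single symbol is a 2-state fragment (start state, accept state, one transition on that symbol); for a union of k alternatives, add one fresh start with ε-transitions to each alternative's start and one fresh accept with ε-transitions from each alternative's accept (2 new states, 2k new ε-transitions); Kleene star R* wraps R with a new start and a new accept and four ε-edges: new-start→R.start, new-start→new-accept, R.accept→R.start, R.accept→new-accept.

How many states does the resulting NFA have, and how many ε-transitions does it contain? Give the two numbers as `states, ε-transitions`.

Recursing over subexpressions:
Each of the 6 symbol leaves contributes 2 states and 0 ε-transitions.
  p|q = 6 states, 4 ε-transitions
  (p|q)* = 8 states, 8 ε-transitions
  r|(p|q)* = 12 states, 12 ε-transitions
  (r|(p|q)*)* = 14 states, 16 ε-transitions
  p|q|r|(r|(p|q)*)* = 22 states, 24 ε-transitions

22, 24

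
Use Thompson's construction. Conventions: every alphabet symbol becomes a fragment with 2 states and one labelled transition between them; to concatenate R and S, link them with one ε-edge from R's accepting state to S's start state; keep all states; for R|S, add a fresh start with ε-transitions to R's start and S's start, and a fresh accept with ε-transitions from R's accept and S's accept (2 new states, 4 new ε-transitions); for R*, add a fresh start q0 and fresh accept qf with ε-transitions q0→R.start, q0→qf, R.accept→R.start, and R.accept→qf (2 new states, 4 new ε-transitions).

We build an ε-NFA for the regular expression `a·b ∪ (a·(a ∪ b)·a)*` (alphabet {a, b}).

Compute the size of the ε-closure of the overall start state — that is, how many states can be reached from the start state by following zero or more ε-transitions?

6

Let C(F) = |ε-closure(F.start)| within fragment F, and note whether F accepts ε. Symbol fragments have C = 1 and do not accept ε. Then:
  a·b → same as the first factor's closure: C = 1
  a ∪ b → new start ε-reaches every alternative's start; none of them accept ε, so the new accept is not reached: C = 1 + 1 + 1 = 3
  a·(a ∪ b)·a → same as the first factor's closure: C = 1
  (a·(a ∪ b)·a)* → the star's fresh start ε-reaches both the body's start and the fresh accept: C = 2 + 1 = 3
  a·b ∪ (a·(a ∪ b)·a)* → C = 1 (new start) + (1 + 3) + 1 (new accept, since some branch ε-reaches its own accept) = 6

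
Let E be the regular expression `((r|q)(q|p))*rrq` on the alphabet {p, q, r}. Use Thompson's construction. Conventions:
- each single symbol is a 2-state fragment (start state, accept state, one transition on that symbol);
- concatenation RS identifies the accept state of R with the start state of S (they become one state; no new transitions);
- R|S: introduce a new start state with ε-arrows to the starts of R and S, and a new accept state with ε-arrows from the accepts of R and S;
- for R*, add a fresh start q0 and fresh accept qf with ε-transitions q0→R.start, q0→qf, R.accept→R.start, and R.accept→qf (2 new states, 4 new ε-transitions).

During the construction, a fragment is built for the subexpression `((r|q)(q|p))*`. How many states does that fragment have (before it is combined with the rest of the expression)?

Fragment for `((r|q)(q|p))*`:
Each of the 4 symbol leaves contributes a 2-state fragment.
  r|q — 6 states
  q|p — 6 states
  (r|q)(q|p) — 11 states
  ((r|q)(q|p))* — 13 states

13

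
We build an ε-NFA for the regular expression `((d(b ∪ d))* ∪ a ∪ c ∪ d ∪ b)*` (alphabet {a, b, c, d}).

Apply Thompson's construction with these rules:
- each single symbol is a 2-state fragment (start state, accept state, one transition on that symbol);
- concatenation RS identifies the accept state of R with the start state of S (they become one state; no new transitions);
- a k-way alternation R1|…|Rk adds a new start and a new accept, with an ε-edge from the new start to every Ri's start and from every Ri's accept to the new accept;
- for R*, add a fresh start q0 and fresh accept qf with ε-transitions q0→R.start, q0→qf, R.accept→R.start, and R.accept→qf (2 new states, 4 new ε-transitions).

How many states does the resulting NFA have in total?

21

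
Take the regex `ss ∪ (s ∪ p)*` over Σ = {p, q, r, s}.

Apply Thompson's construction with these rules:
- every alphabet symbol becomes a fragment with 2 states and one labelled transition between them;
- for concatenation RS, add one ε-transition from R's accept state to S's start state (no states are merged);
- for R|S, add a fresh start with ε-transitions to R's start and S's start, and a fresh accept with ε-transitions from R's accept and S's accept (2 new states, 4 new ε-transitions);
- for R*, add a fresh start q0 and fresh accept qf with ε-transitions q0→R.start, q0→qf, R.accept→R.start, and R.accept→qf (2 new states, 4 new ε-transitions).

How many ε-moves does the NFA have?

13

Recursing over subexpressions:
Each of the 4 symbol leaves contributes 0 ε-transitions.
  ss = 1 ε-transition
  s ∪ p = 4 ε-transitions
  (s ∪ p)* = 8 ε-transitions
  ss ∪ (s ∪ p)* = 13 ε-transitions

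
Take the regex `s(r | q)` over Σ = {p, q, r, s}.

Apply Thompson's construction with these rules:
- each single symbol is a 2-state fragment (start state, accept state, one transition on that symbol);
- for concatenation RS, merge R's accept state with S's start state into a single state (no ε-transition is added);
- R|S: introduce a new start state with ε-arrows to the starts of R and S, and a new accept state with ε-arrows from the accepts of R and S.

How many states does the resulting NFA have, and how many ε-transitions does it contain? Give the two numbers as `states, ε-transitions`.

By structural recursion:
Each of the 3 symbol leaves contributes 2 states and 0 ε-transitions.
  r | q — 6 states, 4 ε-transitions
  s(r | q) — 7 states, 4 ε-transitions

7, 4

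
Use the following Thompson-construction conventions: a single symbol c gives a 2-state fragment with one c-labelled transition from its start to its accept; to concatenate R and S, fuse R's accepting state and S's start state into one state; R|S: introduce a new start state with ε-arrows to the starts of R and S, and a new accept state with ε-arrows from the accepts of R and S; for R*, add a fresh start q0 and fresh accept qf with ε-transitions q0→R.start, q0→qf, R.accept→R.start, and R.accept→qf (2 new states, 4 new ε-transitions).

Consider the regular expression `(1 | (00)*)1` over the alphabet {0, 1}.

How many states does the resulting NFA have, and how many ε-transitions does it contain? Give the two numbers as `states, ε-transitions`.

10, 8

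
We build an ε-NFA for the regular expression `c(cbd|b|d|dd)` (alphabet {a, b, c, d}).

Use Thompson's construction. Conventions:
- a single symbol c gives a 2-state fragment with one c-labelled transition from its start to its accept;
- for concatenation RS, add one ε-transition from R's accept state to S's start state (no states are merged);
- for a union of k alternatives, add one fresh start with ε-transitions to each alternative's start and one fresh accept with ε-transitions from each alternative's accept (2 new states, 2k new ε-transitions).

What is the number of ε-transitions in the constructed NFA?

12

By structural recursion:
Each of the 8 symbol leaves contributes 0 ε-transitions.
  cbd = 2 ε-transitions
  dd = 1 ε-transition
  cbd|b|d|dd = 11 ε-transitions
  c(cbd|b|d|dd) = 12 ε-transitions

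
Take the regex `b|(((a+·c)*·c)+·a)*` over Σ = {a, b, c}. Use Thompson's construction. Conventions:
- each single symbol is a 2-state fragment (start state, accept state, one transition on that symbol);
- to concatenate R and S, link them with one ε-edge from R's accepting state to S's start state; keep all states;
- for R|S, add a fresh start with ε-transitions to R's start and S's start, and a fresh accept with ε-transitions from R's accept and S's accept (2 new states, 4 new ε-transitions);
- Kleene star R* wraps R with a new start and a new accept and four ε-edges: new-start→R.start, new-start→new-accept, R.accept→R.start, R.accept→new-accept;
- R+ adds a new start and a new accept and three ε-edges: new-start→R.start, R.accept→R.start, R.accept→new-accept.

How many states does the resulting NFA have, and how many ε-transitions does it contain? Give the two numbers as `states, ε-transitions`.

Building bottom-up:
Each of the 5 symbol leaves contributes 2 states and 0 ε-transitions.
  a+ : 4 states, 3 ε-transitions
  a+·c : 6 states, 4 ε-transitions
  (a+·c)* : 8 states, 8 ε-transitions
  (a+·c)*·c : 10 states, 9 ε-transitions
  ((a+·c)*·c)+ : 12 states, 12 ε-transitions
  ((a+·c)*·c)+·a : 14 states, 13 ε-transitions
  (((a+·c)*·c)+·a)* : 16 states, 17 ε-transitions
  b|(((a+·c)*·c)+·a)* : 20 states, 21 ε-transitions

20, 21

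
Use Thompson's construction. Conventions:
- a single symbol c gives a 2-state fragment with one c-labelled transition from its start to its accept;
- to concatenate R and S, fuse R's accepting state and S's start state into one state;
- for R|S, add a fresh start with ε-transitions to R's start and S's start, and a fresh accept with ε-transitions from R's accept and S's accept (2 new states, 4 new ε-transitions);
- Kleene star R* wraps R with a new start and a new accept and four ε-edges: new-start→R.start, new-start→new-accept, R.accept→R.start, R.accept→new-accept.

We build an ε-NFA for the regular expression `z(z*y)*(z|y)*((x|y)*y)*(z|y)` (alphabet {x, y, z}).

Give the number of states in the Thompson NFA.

30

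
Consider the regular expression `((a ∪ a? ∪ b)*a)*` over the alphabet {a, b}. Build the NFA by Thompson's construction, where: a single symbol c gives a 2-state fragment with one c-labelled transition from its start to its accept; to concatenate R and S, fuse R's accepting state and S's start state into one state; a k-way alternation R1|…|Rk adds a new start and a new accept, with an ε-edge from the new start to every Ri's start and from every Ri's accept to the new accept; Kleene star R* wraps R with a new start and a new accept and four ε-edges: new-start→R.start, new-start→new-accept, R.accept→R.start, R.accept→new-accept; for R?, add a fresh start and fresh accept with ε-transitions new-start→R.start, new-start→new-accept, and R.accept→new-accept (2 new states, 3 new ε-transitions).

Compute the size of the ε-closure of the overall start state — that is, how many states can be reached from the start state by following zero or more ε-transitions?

Compute the ε-closure size of each fragment's start state recursively; a symbol fragment's start has no outgoing ε-edge, so its closure is just itself (size 1).
  a? — new start has ε-edges to the inner start and to the new accept, so |closure| = 2 + 1 = 3
  a ∪ a? ∪ b — new start ε-reaches every alternative's start; at least one alternative accepts ε, so the union's new accept is reached too: |closure| = 1 + 1 + 3 + 1 + 1 = 7
  (a ∪ a? ∪ b)* — |closure| = 1 (new start) + 7 (body) + 1 (new accept) = 9
  (a ∪ a? ∪ b)*a — |closure| = 9 + (1−1) = 9 (closure spills across the concat boundary because the left factor accepts ε)
  ((a ∪ a? ∪ b)*a)* — new start has ε-edges to the inner start and to the new accept, so |closure| = 2 + 9 = 11

11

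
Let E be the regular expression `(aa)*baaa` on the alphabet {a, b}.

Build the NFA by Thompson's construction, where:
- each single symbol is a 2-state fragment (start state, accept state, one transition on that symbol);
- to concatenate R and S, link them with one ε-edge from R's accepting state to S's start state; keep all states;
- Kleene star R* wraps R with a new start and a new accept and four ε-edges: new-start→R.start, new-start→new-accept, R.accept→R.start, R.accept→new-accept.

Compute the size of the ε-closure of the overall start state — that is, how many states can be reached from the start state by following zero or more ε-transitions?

Work bottom-up. For each fragment F, track |ε-closure(F.start)| and whether F's accept lies in that closure (i.e. whether F accepts ε). A single-symbol fragment has closure size 1 and does not accept ε.
  aa — |closure| equals the left operand's closure size = 1 (its accept is not ε-reachable, so the closure stops there)
  (aa)* — |closure| = 1 (new start) + 1 (body) + 1 (new accept) = 3
  (aa)*baaa — the left operand accepts ε, so the closure extends into the next operand (via the concat ε-link); |closure| = 3 + 1 = 4

4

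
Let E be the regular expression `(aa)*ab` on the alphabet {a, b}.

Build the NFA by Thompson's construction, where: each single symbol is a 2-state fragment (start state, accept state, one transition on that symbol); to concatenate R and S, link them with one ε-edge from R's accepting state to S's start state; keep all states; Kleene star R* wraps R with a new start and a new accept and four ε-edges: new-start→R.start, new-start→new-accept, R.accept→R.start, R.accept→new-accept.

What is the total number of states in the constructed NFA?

Recursing over subexpressions:
Each of the 4 symbol leaves contributes a 2-state fragment.
  aa → 4 states
  (aa)* → 6 states
  (aa)*ab → 10 states

10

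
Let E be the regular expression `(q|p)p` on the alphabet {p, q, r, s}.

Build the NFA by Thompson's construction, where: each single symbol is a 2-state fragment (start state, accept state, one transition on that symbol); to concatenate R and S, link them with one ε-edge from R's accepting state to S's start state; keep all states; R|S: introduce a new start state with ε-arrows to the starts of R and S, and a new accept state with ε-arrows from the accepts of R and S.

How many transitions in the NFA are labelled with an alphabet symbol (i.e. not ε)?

3

Recursing over subexpressions:
Each of the 3 symbol leaves contributes exactly 1 symbol transition.
  q|p — 2 symbol transitions
  (q|p)p — 3 symbol transitions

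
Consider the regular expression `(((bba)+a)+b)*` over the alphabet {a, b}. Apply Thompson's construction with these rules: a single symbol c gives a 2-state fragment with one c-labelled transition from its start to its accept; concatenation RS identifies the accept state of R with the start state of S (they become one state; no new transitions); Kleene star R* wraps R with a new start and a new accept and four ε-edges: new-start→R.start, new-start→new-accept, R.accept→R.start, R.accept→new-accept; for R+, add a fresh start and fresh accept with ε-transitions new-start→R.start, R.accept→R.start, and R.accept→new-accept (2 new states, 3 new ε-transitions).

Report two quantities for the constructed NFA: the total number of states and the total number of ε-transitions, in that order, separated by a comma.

12, 10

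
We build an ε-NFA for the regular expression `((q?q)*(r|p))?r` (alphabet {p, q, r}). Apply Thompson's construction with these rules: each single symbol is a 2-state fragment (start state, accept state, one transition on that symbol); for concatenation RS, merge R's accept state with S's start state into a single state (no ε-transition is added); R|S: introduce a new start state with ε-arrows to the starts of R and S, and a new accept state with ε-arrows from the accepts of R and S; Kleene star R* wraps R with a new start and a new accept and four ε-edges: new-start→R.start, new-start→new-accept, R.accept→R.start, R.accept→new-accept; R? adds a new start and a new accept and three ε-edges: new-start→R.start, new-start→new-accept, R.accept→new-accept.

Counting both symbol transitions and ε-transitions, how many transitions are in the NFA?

19

Bottom-up over the parse tree:
Each of the 5 symbol leaves contributes 1 transition (1 symbol, 0 ε).
  q? : 4 transitions (1 symbol, 3 ε)
  q?q : 5 transitions (2 symbol, 3 ε)
  (q?q)* : 9 transitions (2 symbol, 7 ε)
  r|p : 6 transitions (2 symbol, 4 ε)
  (q?q)*(r|p) : 15 transitions (4 symbol, 11 ε)
  ((q?q)*(r|p))? : 18 transitions (4 symbol, 14 ε)
  ((q?q)*(r|p))?r : 19 transitions (5 symbol, 14 ε)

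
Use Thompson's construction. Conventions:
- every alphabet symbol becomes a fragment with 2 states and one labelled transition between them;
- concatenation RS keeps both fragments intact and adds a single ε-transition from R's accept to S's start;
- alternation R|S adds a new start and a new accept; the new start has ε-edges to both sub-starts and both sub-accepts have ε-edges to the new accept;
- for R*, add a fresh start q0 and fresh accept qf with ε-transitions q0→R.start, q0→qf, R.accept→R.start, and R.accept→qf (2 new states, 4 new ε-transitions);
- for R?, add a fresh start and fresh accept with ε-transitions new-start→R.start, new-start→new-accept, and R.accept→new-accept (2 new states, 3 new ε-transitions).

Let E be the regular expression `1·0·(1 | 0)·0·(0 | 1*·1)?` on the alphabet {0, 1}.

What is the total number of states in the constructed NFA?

24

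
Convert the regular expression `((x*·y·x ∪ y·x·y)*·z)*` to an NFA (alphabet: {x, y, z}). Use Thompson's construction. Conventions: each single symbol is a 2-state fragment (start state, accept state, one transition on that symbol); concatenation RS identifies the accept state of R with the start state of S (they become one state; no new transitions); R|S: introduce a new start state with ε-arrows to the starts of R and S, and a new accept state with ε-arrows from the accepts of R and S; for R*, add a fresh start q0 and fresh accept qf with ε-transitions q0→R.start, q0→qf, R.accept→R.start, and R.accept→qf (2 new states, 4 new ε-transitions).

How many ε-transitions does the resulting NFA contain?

By structural recursion:
Each of the 7 symbol leaves contributes 0 ε-transitions.
  x* : 4 ε-transitions
  x*·y·x : 4 ε-transitions
  y·x·y : 0 ε-transitions
  x*·y·x ∪ y·x·y : 8 ε-transitions
  (x*·y·x ∪ y·x·y)* : 12 ε-transitions
  (x*·y·x ∪ y·x·y)*·z : 12 ε-transitions
  ((x*·y·x ∪ y·x·y)*·z)* : 16 ε-transitions

16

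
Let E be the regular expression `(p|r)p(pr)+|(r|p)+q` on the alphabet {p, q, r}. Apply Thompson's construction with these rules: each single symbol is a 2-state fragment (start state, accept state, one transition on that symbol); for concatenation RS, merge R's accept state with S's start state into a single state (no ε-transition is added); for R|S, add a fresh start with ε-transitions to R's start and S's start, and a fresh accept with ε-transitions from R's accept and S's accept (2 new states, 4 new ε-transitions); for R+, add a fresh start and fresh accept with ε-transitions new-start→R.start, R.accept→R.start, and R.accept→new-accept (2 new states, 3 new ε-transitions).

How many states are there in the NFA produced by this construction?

22

Recursing over subexpressions:
Each of the 8 symbol leaves contributes a 2-state fragment.
  p|r → 6 states
  pr → 3 states
  (pr)+ → 5 states
  (p|r)p(pr)+ → 11 states
  r|p → 6 states
  (r|p)+ → 8 states
  (r|p)+q → 9 states
  (p|r)p(pr)+|(r|p)+q → 22 states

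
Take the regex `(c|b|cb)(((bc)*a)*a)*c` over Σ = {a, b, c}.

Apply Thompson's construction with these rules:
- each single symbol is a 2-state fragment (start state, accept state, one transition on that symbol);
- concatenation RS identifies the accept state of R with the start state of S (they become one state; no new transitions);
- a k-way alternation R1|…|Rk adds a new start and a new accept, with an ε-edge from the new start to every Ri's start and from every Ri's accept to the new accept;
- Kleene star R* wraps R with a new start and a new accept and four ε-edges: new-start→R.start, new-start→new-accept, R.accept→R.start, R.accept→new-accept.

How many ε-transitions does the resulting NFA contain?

By structural recursion:
Each of the 9 symbol leaves contributes 0 ε-transitions.
  cb : 0 ε-transitions
  c|b|cb : 6 ε-transitions
  bc : 0 ε-transitions
  (bc)* : 4 ε-transitions
  (bc)*a : 4 ε-transitions
  ((bc)*a)* : 8 ε-transitions
  ((bc)*a)*a : 8 ε-transitions
  (((bc)*a)*a)* : 12 ε-transitions
  (c|b|cb)(((bc)*a)*a)*c : 18 ε-transitions

18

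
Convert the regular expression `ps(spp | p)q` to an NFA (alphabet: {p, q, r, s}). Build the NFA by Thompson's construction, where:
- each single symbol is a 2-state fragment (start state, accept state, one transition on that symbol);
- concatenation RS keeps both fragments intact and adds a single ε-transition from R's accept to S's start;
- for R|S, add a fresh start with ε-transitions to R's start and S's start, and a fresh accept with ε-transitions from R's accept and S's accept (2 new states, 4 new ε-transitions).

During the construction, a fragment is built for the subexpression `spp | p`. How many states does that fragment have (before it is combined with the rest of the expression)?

Fragment for `spp | p`:
Each of the 4 symbol leaves contributes a 2-state fragment.
  spp → 6 states
  spp | p → 10 states

10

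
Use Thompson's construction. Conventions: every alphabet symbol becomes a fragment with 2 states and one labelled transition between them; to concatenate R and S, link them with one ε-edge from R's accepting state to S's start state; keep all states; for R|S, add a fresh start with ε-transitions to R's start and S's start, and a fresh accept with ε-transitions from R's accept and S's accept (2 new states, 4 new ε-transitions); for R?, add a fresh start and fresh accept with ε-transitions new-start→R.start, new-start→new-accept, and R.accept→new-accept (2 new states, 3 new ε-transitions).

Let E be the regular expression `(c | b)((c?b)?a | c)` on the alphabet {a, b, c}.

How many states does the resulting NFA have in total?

20

By structural recursion:
Each of the 6 symbol leaves contributes a 2-state fragment.
  c | b → 6 states
  c? → 4 states
  c?b → 6 states
  (c?b)? → 8 states
  (c?b)?a → 10 states
  (c?b)?a | c → 14 states
  (c | b)((c?b)?a | c) → 20 states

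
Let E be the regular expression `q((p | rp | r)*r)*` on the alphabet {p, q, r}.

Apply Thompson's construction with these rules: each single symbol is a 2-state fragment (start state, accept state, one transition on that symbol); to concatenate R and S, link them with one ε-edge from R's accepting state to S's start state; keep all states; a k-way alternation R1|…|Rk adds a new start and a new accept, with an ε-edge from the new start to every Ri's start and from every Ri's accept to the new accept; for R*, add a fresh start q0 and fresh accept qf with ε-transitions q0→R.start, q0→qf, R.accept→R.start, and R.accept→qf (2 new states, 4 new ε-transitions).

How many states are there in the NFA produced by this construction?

18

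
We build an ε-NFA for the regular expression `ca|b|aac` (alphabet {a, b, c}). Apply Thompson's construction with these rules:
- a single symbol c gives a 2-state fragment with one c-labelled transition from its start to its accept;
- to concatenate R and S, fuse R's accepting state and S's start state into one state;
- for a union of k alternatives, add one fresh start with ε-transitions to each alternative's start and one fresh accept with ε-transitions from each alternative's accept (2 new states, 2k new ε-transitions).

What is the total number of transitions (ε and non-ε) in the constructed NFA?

12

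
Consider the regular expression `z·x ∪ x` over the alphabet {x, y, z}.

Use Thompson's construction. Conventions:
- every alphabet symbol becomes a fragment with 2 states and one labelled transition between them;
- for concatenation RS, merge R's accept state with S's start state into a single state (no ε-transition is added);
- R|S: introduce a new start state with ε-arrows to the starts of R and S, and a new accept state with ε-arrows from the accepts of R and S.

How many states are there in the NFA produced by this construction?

7

Building bottom-up:
Each of the 3 symbol leaves contributes a 2-state fragment.
  z·x : 3 states
  z·x ∪ x : 7 states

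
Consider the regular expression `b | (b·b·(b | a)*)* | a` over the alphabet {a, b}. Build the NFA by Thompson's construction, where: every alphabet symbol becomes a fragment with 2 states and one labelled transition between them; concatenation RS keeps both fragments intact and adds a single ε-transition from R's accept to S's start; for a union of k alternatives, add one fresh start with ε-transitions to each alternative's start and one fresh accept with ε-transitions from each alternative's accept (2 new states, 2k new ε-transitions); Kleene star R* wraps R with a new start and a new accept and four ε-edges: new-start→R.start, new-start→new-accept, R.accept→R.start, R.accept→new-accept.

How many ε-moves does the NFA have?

20

Building bottom-up:
Each of the 6 symbol leaves contributes 0 ε-transitions.
  b | a — 4 ε-transitions
  (b | a)* — 8 ε-transitions
  b·b·(b | a)* — 10 ε-transitions
  (b·b·(b | a)*)* — 14 ε-transitions
  b | (b·b·(b | a)*)* | a — 20 ε-transitions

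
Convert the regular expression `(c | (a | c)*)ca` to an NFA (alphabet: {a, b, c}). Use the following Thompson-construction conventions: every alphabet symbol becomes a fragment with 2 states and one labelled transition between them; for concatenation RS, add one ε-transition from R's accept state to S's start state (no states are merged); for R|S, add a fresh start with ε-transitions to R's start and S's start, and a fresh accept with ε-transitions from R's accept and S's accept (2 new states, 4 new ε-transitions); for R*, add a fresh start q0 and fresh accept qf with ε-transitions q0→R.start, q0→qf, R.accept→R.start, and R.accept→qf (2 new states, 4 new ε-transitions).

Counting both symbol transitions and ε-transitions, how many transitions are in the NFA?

19

Per subexpression:
Each of the 5 symbol leaves contributes 1 transition (1 symbol, 0 ε).
  a | c → 6 transitions (2 symbol, 4 ε)
  (a | c)* → 10 transitions (2 symbol, 8 ε)
  c | (a | c)* → 15 transitions (3 symbol, 12 ε)
  (c | (a | c)*)ca → 19 transitions (5 symbol, 14 ε)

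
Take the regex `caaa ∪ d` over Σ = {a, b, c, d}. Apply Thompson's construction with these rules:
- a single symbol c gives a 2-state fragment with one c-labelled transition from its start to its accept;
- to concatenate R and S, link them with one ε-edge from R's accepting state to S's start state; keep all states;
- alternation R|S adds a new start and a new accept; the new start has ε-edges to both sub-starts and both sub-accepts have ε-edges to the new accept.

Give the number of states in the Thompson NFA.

12

Recursing over subexpressions:
Each of the 5 symbol leaves contributes a 2-state fragment.
  caaa → 8 states
  caaa ∪ d → 12 states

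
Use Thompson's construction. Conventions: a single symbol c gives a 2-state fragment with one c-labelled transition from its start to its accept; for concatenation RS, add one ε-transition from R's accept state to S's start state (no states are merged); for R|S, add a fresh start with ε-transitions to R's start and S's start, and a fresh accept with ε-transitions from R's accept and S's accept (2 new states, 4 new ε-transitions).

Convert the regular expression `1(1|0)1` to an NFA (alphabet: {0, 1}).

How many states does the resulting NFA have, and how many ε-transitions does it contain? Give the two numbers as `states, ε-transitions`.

Recursing over subexpressions:
Each of the 4 symbol leaves contributes 2 states and 0 ε-transitions.
  1|0 → 6 states, 4 ε-transitions
  1(1|0)1 → 10 states, 6 ε-transitions

10, 6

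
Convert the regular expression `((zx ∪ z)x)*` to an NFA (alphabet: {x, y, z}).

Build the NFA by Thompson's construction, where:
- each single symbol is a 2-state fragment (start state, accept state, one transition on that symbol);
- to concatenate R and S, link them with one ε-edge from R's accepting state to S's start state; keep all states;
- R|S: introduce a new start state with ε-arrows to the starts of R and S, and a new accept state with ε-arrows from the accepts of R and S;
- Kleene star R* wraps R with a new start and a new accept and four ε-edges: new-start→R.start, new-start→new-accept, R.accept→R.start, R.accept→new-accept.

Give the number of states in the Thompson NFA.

12

Per subexpression:
Each of the 4 symbol leaves contributes a 2-state fragment.
  zx = 4 states
  zx ∪ z = 8 states
  (zx ∪ z)x = 10 states
  ((zx ∪ z)x)* = 12 states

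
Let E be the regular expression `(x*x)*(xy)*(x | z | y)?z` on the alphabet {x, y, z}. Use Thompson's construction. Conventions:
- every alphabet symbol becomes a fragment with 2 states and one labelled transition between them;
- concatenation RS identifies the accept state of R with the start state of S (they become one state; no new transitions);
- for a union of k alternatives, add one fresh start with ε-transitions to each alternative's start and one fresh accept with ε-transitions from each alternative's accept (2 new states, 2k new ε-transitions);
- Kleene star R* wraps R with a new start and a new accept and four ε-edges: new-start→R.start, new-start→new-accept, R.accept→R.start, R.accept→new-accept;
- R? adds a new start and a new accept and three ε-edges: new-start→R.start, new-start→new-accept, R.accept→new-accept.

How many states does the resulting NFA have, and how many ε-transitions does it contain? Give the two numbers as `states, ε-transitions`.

21, 21

Bottom-up over the parse tree:
Each of the 8 symbol leaves contributes 2 states and 0 ε-transitions.
  x* → 4 states, 4 ε-transitions
  x*x → 5 states, 4 ε-transitions
  (x*x)* → 7 states, 8 ε-transitions
  xy → 3 states, 0 ε-transitions
  (xy)* → 5 states, 4 ε-transitions
  x | z | y → 8 states, 6 ε-transitions
  (x | z | y)? → 10 states, 9 ε-transitions
  (x*x)*(xy)*(x | z | y)?z → 21 states, 21 ε-transitions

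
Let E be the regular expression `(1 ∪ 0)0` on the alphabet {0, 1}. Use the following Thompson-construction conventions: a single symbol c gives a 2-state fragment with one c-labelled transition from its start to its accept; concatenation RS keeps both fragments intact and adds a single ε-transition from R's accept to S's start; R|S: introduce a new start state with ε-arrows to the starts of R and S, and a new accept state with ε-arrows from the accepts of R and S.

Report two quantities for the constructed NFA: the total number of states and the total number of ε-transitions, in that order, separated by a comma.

Building bottom-up:
Each of the 3 symbol leaves contributes 2 states and 0 ε-transitions.
  1 ∪ 0 → 6 states, 4 ε-transitions
  (1 ∪ 0)0 → 8 states, 5 ε-transitions

8, 5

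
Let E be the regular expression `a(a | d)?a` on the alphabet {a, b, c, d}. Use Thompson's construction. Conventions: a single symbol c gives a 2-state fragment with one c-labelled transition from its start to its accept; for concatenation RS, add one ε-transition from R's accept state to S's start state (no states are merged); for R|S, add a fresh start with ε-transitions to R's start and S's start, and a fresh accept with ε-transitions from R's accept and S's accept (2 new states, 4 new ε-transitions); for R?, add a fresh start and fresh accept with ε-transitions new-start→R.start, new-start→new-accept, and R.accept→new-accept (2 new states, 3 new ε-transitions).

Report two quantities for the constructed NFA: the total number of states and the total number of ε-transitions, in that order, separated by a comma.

Recursing over subexpressions:
Each of the 4 symbol leaves contributes 2 states and 0 ε-transitions.
  a | d — 6 states, 4 ε-transitions
  (a | d)? — 8 states, 7 ε-transitions
  a(a | d)?a — 12 states, 9 ε-transitions

12, 9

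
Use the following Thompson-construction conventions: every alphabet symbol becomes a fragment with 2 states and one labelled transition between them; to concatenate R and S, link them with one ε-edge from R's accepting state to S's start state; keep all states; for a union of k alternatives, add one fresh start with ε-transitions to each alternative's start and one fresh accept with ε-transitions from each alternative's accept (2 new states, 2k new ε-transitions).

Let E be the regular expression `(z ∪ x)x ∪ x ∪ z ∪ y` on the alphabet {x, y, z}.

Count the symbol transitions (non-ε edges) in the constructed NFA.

6

By structural recursion:
Each of the 6 symbol leaves contributes exactly 1 symbol transition.
  z ∪ x : 2 symbol transitions
  (z ∪ x)x : 3 symbol transitions
  (z ∪ x)x ∪ x ∪ z ∪ y : 6 symbol transitions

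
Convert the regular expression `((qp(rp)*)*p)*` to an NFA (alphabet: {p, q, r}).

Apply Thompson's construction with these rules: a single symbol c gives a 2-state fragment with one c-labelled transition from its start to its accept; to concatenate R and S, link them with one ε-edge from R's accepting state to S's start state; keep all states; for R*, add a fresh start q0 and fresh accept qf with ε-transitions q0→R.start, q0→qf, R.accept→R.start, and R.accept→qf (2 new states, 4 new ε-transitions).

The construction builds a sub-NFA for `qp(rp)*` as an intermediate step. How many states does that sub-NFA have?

10

Fragment for `qp(rp)*`:
Each of the 4 symbol leaves contributes a 2-state fragment.
  rp — 4 states
  (rp)* — 6 states
  qp(rp)* — 10 states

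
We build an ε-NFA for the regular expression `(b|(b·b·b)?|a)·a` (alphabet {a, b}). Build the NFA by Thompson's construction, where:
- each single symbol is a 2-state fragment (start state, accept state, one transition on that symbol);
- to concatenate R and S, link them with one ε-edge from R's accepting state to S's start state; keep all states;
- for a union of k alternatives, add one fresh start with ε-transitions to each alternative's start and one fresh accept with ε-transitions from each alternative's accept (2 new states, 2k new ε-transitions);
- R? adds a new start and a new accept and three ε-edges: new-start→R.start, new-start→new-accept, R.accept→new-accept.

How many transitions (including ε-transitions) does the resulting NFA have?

18

Bottom-up over the parse tree:
Each of the 6 symbol leaves contributes 1 transition (1 symbol, 0 ε).
  b·b·b — 5 transitions (3 symbol, 2 ε)
  (b·b·b)? — 8 transitions (3 symbol, 5 ε)
  b|(b·b·b)?|a — 16 transitions (5 symbol, 11 ε)
  (b|(b·b·b)?|a)·a — 18 transitions (6 symbol, 12 ε)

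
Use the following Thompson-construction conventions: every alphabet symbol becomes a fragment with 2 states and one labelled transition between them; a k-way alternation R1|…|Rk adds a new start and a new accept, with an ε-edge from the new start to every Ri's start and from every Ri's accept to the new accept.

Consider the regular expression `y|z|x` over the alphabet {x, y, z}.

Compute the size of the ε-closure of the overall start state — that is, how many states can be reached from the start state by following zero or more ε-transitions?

4

Compute the ε-closure size of each fragment's start state recursively; a symbol fragment's start has no outgoing ε-edge, so its closure is just itself (size 1).
  y|z|x : new start ε-reaches every alternative's start; none of them accept ε, so the new accept is not reached: |ε-closure| = 1 + 1 + 1 + 1 = 4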